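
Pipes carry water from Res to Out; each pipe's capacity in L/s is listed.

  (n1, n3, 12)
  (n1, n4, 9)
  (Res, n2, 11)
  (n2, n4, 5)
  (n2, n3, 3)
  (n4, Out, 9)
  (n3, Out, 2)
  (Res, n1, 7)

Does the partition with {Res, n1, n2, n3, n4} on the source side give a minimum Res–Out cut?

Yes — it is a minimum cut (capacity 11).

Given cut capacity: 2 + 9 = 11.
Augment Res→n1→n3→Out: bottleneck 2, flow now 2.
Augment Res→n1→n4→Out: bottleneck 5, flow now 7.
Augment Res→n2→n4→Out: bottleneck 4, flow now 11.
No augmenting path remains; maximum flow = 11.
Cut capacity 11 equals the max flow, so it is a minimum cut.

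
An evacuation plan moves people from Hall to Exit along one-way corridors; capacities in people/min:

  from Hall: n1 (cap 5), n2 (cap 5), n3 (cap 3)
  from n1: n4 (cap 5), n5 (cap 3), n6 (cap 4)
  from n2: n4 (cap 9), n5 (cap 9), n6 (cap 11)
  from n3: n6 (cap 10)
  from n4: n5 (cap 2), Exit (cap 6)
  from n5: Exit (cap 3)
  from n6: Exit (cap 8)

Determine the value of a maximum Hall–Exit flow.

Augment Hall→n1→n4→Exit: bottleneck 5, flow now 5.
Augment Hall→n2→n4→Exit: bottleneck 1, flow now 6.
Augment Hall→n2→n5→Exit: bottleneck 3, flow now 9.
Augment Hall→n2→n6→Exit: bottleneck 1, flow now 10.
Augment Hall→n3→n6→Exit: bottleneck 3, flow now 13.
No augmenting path remains; maximum flow = 13.
In the residual graph, reachable from Hall: {Hall}.
Min-cut edges: Hall→n1 (5), Hall→n2 (5), Hall→n3 (3); capacity 5 + 5 + 3 = 13.
This cut is saturated, so no flow can exceed 13.

13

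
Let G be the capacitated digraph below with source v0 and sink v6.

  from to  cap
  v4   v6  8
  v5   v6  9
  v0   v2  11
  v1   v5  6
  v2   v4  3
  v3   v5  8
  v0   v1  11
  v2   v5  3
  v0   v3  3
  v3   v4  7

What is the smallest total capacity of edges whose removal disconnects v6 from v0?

15

Augment v0→v1→v5→v6: bottleneck 6, flow now 6.
Augment v0→v2→v4→v6: bottleneck 3, flow now 9.
Augment v0→v2→v5→v6: bottleneck 3, flow now 12.
Augment v0→v3→v4→v6: bottleneck 3, flow now 15.
No augmenting path remains; maximum flow = 15.
By max-flow min-cut, the minimum cut capacity equals the max flow.
In the residual graph, reachable from v0: {v0, v1, v2}.
Min-cut edges: v0→v3 (3), v1→v5 (6), v2→v4 (3), v2→v5 (3); capacity 3 + 6 + 3 + 3 = 15.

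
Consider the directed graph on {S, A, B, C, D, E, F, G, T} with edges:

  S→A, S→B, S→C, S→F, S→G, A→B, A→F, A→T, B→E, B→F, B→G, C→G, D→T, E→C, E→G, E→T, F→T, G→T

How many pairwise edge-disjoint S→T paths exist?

Assign every edge capacity 1; by Menger, the answer equals the max flow.
Path S→A→T (+1); total 1.
Path S→F→T (+1); total 2.
Path S→G→T (+1); total 3.
Path S→B→E→T (+1); total 4.
No residual S→T path; max flow = 4.
Certifying cut of size 4: {G→T, S→A, S→B, S→F}.

4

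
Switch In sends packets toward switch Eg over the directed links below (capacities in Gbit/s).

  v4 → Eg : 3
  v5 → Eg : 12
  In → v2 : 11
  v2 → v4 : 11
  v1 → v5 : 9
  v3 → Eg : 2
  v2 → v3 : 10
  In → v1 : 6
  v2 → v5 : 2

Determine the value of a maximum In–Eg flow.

Augment In→v1→v5→Eg: bottleneck 6, flow now 6.
Augment In→v2→v3→Eg: bottleneck 2, flow now 8.
Augment In→v2→v4→Eg: bottleneck 3, flow now 11.
Augment In→v2→v5→Eg: bottleneck 2, flow now 13.
No augmenting path remains; maximum flow = 13.
In the residual graph, reachable from In: {In, v2, v3, v4}.
Min-cut edges: In→v1 (6), v2→v5 (2), v3→Eg (2), v4→Eg (3); capacity 6 + 2 + 2 + 3 = 13.
This cut is saturated, so no flow can exceed 13.

13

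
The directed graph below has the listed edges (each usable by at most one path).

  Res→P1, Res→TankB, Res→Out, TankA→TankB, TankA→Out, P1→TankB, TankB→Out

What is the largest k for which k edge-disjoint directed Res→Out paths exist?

Assign every edge capacity 1; by Menger, the answer equals the max flow.
Path Res→Out (+1); total 1.
Path Res→TankB→Out (+1); total 2.
No residual Res→Out path; max flow = 2.
Certifying cut of size 2: {Res→Out, TankB→Out}.

2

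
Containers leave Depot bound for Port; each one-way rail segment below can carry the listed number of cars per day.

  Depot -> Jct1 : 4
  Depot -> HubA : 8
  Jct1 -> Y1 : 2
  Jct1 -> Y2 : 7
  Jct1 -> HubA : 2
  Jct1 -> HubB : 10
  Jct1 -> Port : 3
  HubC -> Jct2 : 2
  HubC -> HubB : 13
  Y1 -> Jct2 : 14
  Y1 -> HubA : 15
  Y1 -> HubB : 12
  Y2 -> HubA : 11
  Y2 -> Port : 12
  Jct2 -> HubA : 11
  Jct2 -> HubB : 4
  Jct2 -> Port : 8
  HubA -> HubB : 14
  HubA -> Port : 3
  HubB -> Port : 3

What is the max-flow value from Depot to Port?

10

Augment Depot→Jct1→Port: bottleneck 3, flow now 3.
Augment Depot→HubA→Port: bottleneck 3, flow now 6.
Augment Depot→Jct1→Y2→Port: bottleneck 1, flow now 7.
Augment Depot→HubA→HubB→Port: bottleneck 3, flow now 10.
No augmenting path remains; maximum flow = 10.
In the residual graph, reachable from Depot: {Depot, HubA, HubB}.
Min-cut edges: Depot→Jct1 (4), HubA→Port (3), HubB→Port (3); capacity 4 + 3 + 3 = 10.
This cut is saturated, so no flow can exceed 10.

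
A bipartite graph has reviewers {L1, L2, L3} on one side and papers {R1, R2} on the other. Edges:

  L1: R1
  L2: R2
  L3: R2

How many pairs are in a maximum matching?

2

Unit-capacity flow: source→left, listed edges, right→sink; max matching = max flow.
Augmenting path L1→R1 (+1); matched 1.
Augmenting path L2→R2 (+1); matched 2.
No augmenting path remains; maximum matching = 2.
König certificate: {L1, R2} is a vertex cover of size 2 (every listed pair touches it), so no matching can be larger.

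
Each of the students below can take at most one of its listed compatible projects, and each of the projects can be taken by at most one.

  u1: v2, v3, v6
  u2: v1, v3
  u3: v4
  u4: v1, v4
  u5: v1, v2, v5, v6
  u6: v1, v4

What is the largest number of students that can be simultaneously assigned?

5

Unit-capacity flow: source→left, listed edges, right→sink; max matching = max flow.
Augmenting path u1→v2 (+1); matched 1.
Augmenting path u2→v1 (+1); matched 2.
Augmenting path u3→v4 (+1); matched 3.
Augmenting path u5→v5 (+1); matched 4.
Augmenting path u4→v1→u2→v3 (+1); matched 5.
No augmenting path remains; maximum matching = 5.
König certificate: {u1, u2, u5, v1, v4} is a vertex cover of size 5 (every listed pair touches it), so no matching can be larger.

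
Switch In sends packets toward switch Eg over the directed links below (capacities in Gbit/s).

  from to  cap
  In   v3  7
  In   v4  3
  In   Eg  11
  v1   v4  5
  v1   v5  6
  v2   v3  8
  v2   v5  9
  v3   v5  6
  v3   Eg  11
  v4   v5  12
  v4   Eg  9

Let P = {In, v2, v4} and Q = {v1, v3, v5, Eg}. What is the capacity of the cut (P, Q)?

Edges leaving {In, v2, v4}: In→v3 (7), In→Eg (11), v2→v3 (8), v2→v5 (9), v4→v5 (12), v4→Eg (9).
Cut capacity = 7 + 11 + 8 + 9 + 12 + 9 = 56.

56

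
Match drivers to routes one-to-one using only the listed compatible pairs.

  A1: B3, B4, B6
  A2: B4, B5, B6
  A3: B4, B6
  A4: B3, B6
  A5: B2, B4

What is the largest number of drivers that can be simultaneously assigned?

5

Unit-capacity flow: source→left, listed edges, right→sink; max matching = max flow.
Augmenting path A1→B3 (+1); matched 1.
Augmenting path A2→B4 (+1); matched 2.
Augmenting path A3→B6 (+1); matched 3.
Augmenting path A5→B2 (+1); matched 4.
Augmenting path A4→B3→A1→B4→A2→B5 (+1); matched 5.
No augmenting path remains; maximum matching = 5.
König certificate: {A1, A2, A3, A4, A5} is a vertex cover of size 5 (every listed pair touches it), so no matching can be larger.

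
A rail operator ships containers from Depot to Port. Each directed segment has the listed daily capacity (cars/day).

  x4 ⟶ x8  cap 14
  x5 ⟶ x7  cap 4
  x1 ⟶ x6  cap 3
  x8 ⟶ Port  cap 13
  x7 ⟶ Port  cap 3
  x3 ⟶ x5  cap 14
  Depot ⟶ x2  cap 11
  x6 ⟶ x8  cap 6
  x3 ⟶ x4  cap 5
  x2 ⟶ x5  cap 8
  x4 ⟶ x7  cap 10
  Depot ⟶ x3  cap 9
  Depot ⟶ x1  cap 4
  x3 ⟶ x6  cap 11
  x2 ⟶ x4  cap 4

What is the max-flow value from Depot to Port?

16

Augment Depot→x1→x6→x8→Port: bottleneck 3, flow now 3.
Augment Depot→x2→x4→x7→Port: bottleneck 3, flow now 6.
Augment Depot→x2→x4→x8→Port: bottleneck 1, flow now 7.
Augment Depot→x3→x4→x8→Port: bottleneck 5, flow now 12.
Augment Depot→x3→x6→x8→Port: bottleneck 3, flow now 15.
Augment Depot→x2→x5→x7→x4→x8→Port: bottleneck 1, flow now 16. (uses reverse residual edge)
No augmenting path remains; maximum flow = 16.
In the residual graph, reachable from Depot: {Depot, x1, x2, x3, x4, x5, x6, x7, x8}.
Min-cut edges: x7→Port (3), x8→Port (13); capacity 3 + 13 = 16.
This cut is saturated, so no flow can exceed 16.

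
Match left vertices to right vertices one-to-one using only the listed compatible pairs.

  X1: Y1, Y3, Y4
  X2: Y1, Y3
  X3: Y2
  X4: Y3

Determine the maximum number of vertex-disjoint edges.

Unit-capacity flow: source→left, listed edges, right→sink; max matching = max flow.
Augmenting path X1→Y1 (+1); matched 1.
Augmenting path X2→Y3 (+1); matched 2.
Augmenting path X3→Y2 (+1); matched 3.
Augmenting path X4→Y3→X2→Y1→X1→Y4 (+1); matched 4.
No augmenting path remains; maximum matching = 4.
König certificate: {X1, X2, X3, X4} is a vertex cover of size 4 (every listed pair touches it), so no matching can be larger.

4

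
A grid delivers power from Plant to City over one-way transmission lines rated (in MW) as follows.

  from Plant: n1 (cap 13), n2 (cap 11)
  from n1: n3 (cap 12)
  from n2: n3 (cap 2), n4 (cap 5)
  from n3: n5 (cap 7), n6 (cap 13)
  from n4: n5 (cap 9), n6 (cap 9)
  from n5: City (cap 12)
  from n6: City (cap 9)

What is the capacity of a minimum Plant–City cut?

Augment Plant→n1→n3→n5→City: bottleneck 7, flow now 7.
Augment Plant→n1→n3→n6→City: bottleneck 5, flow now 12.
Augment Plant→n2→n3→n6→City: bottleneck 2, flow now 14.
Augment Plant→n2→n4→n5→City: bottleneck 5, flow now 19.
No augmenting path remains; maximum flow = 19.
By max-flow min-cut, the minimum cut capacity equals the max flow.
In the residual graph, reachable from Plant: {Plant, n1, n2}.
Min-cut edges: n1→n3 (12), n2→n3 (2), n2→n4 (5); capacity 12 + 2 + 5 = 19.

19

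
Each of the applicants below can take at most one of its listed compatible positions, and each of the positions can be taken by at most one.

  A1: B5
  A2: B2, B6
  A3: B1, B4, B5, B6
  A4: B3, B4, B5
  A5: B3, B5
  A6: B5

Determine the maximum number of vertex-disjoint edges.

Unit-capacity flow: source→left, listed edges, right→sink; max matching = max flow.
Augmenting path A1→B5 (+1); matched 1.
Augmenting path A2→B2 (+1); matched 2.
Augmenting path A3→B1 (+1); matched 3.
Augmenting path A4→B3 (+1); matched 4.
Augmenting path A5→B3→A4→B4 (+1); matched 5.
No augmenting path remains; maximum matching = 5.
König certificate: {A2, A3, A4, A5, B5} is a vertex cover of size 5 (every listed pair touches it), so no matching can be larger.

5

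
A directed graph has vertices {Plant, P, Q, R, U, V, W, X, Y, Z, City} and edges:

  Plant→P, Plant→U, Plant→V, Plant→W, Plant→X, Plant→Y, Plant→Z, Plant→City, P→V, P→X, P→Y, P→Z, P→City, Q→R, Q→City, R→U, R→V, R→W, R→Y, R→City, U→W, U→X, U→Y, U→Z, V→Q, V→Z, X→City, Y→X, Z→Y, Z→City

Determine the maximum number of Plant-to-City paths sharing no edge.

Assign every edge capacity 1; by Menger, the answer equals the max flow.
Path Plant→City (+1); total 1.
Path Plant→P→City (+1); total 2.
Path Plant→X→City (+1); total 3.
Path Plant→Z→City (+1); total 4.
Path Plant→V→Q→City (+1); total 5.
No residual Plant→City path; max flow = 5.
Certifying cut of size 5: {Plant→City, Plant→P, Plant→V, X→City, Z→City}.

5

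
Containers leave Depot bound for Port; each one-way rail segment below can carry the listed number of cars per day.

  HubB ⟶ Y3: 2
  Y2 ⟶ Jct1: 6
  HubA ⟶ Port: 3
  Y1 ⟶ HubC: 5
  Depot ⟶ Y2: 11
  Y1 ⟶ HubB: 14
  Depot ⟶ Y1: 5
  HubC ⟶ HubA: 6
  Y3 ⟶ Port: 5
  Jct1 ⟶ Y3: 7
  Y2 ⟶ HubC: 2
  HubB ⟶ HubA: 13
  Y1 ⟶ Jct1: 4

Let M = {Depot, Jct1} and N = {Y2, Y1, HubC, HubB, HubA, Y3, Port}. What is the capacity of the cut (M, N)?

23

Edges leaving {Depot, Jct1}: Depot→Y2 (11), Depot→Y1 (5), Jct1→Y3 (7).
Cut capacity = 11 + 5 + 7 = 23.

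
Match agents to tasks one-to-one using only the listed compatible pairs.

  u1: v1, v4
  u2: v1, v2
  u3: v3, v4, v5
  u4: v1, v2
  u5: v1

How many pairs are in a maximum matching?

4

Unit-capacity flow: source→left, listed edges, right→sink; max matching = max flow.
Augmenting path u1→v1 (+1); matched 1.
Augmenting path u2→v2 (+1); matched 2.
Augmenting path u3→v3 (+1); matched 3.
Augmenting path u4→v1→u1→v4 (+1); matched 4.
No augmenting path remains; maximum matching = 4.
König certificate: {u1, u3, v1, v2} is a vertex cover of size 4 (every listed pair touches it), so no matching can be larger.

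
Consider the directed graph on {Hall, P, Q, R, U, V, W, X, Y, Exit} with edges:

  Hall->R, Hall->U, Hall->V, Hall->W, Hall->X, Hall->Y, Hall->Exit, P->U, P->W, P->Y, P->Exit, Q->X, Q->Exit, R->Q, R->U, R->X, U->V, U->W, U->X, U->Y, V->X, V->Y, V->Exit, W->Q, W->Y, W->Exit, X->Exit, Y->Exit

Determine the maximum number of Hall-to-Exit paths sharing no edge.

Assign every edge capacity 1; by Menger, the answer equals the max flow.
Path Hall→Exit (+1); total 1.
Path Hall→V→Exit (+1); total 2.
Path Hall→W→Exit (+1); total 3.
Path Hall→X→Exit (+1); total 4.
Path Hall→Y→Exit (+1); total 5.
Path Hall→R→Q→Exit (+1); total 6.
No residual Hall→Exit path; max flow = 6.
Certifying cut of size 6: {Hall→Exit, Q→Exit, V→Exit, W→Exit, X→Exit, Y→Exit}.

6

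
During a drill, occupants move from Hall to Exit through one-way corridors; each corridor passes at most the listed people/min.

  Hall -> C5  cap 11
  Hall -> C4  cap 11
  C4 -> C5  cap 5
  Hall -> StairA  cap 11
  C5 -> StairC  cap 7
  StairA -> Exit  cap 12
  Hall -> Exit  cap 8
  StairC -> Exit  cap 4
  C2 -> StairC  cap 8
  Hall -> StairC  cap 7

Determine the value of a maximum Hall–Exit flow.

Augment Hall→Exit: bottleneck 8, flow now 8.
Augment Hall→StairA→Exit: bottleneck 11, flow now 19.
Augment Hall→StairC→Exit: bottleneck 4, flow now 23.
No augmenting path remains; maximum flow = 23.
In the residual graph, reachable from Hall: {Hall, C4, C5, StairC}.
Min-cut edges: Hall→StairA (11), Hall→Exit (8), StairC→Exit (4); capacity 11 + 8 + 4 = 23.
This cut is saturated, so no flow can exceed 23.

23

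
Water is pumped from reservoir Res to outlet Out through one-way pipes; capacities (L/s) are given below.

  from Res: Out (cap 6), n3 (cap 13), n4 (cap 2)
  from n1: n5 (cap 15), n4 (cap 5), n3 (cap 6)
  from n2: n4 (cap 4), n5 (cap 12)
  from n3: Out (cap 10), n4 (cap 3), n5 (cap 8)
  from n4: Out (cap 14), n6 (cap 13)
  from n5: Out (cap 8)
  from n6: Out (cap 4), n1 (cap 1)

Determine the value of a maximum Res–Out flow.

21

Augment Res→Out: bottleneck 6, flow now 6.
Augment Res→n3→Out: bottleneck 10, flow now 16.
Augment Res→n4→Out: bottleneck 2, flow now 18.
Augment Res→n3→n4→Out: bottleneck 3, flow now 21.
No augmenting path remains; maximum flow = 21.
In the residual graph, reachable from Res: {Res}.
Min-cut edges: Res→n3 (13), Res→n4 (2), Res→Out (6); capacity 13 + 2 + 6 = 21.
This cut is saturated, so no flow can exceed 21.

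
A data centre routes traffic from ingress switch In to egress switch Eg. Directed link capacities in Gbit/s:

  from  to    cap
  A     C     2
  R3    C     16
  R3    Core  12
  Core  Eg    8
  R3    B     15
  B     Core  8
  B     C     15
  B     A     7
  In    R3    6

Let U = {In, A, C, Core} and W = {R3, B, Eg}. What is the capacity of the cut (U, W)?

14

Edges leaving {In, A, C, Core}: In→R3 (6), Core→Eg (8).
Cut capacity = 6 + 8 = 14.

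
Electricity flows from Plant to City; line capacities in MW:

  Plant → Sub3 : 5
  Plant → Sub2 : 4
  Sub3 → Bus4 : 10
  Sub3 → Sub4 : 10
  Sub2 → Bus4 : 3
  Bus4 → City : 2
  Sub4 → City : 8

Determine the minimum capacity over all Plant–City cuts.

7

Augment Plant→Sub3→Bus4→City: bottleneck 2, flow now 2.
Augment Plant→Sub3→Sub4→City: bottleneck 3, flow now 5.
Augment Plant→Sub2→Bus4→Sub3→Sub4→City: bottleneck 2, flow now 7. (uses reverse residual edge)
No augmenting path remains; maximum flow = 7.
By max-flow min-cut, the minimum cut capacity equals the max flow.
In the residual graph, reachable from Plant: {Plant, Sub2, Bus4}.
Min-cut edges: Plant→Sub3 (5), Bus4→City (2); capacity 5 + 2 = 7.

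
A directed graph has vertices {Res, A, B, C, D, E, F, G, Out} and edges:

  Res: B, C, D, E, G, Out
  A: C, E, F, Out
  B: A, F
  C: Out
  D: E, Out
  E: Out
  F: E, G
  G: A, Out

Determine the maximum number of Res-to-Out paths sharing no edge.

Assign every edge capacity 1; by Menger, the answer equals the max flow.
Path Res→Out (+1); total 1.
Path Res→C→Out (+1); total 2.
Path Res→D→Out (+1); total 3.
Path Res→E→Out (+1); total 4.
Path Res→G→Out (+1); total 5.
Path Res→B→A→Out (+1); total 6.
No residual Res→Out path; max flow = 6.
Certifying cut of size 6: {Res→B, Res→C, Res→D, Res→E, Res→G, Res→Out}.

6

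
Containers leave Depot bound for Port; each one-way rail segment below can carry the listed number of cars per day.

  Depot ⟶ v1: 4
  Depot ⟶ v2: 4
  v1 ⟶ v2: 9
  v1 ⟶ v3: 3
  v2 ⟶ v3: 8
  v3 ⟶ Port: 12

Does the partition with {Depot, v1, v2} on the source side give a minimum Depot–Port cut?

No — its capacity is 11, but the minimum cut has capacity 8.

Given cut capacity: 3 + 8 = 11.
Augment Depot→v1→v3→Port: bottleneck 3, flow now 3.
Augment Depot→v2→v3→Port: bottleneck 4, flow now 7.
Augment Depot→v1→v2→v3→Port: bottleneck 1, flow now 8.
No augmenting path remains; maximum flow = 8.
In the residual graph, reachable from Depot: {Depot}.
Min-cut edges: Depot→v1 (4), Depot→v2 (4); capacity 4 + 4 = 8.
Cut capacity 11 exceeds the max flow 8, so it is not minimum.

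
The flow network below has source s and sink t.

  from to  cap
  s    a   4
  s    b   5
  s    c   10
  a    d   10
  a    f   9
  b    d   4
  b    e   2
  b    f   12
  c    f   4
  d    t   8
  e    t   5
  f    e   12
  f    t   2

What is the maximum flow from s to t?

Augment s→a→d→t: bottleneck 4, flow now 4.
Augment s→b→d→t: bottleneck 4, flow now 8.
Augment s→b→e→t: bottleneck 1, flow now 9.
Augment s→c→f→t: bottleneck 2, flow now 11.
Augment s→c→f→e→t: bottleneck 2, flow now 13.
No augmenting path remains; maximum flow = 13.
In the residual graph, reachable from s: {s, c}.
Min-cut edges: s→a (4), s→b (5), c→f (4); capacity 4 + 5 + 4 = 13.
This cut is saturated, so no flow can exceed 13.

13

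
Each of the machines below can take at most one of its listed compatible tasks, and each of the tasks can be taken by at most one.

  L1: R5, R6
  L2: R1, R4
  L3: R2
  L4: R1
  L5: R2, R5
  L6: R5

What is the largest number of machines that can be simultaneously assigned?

5

Unit-capacity flow: source→left, listed edges, right→sink; max matching = max flow.
Augmenting path L1→R5 (+1); matched 1.
Augmenting path L2→R1 (+1); matched 2.
Augmenting path L3→R2 (+1); matched 3.
Augmenting path L4→R1→L2→R4 (+1); matched 4.
Augmenting path L5→R5→L1→R6 (+1); matched 5.
No augmenting path remains; maximum matching = 5.
König certificate: {L1, L2, L4, R2, R5} is a vertex cover of size 5 (every listed pair touches it), so no matching can be larger.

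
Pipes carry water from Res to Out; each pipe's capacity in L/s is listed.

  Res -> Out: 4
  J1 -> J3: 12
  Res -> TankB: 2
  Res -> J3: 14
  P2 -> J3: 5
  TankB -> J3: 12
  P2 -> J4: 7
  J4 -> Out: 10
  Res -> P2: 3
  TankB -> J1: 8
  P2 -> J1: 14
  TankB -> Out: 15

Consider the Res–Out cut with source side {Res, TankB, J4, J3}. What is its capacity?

40

Edges leaving {Res, TankB, J4, J3}: Res→P2 (3), Res→Out (4), TankB→J1 (8), TankB→Out (15), J4→Out (10).
Cut capacity = 3 + 4 + 8 + 15 + 10 = 40.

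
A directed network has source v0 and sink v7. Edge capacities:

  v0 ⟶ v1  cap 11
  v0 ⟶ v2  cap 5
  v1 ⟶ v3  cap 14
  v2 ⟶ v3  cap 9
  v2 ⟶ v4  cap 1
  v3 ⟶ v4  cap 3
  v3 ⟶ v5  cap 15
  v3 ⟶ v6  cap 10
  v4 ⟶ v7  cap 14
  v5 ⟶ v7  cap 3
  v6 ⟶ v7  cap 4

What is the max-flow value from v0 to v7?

11

Augment v0→v2→v4→v7: bottleneck 1, flow now 1.
Augment v0→v1→v3→v4→v7: bottleneck 3, flow now 4.
Augment v0→v1→v3→v5→v7: bottleneck 3, flow now 7.
Augment v0→v1→v3→v6→v7: bottleneck 4, flow now 11.
No augmenting path remains; maximum flow = 11.
In the residual graph, reachable from v0: {v0, v1, v2, v3, v5, v6}.
Min-cut edges: v2→v4 (1), v3→v4 (3), v5→v7 (3), v6→v7 (4); capacity 1 + 3 + 3 + 4 = 11.
This cut is saturated, so no flow can exceed 11.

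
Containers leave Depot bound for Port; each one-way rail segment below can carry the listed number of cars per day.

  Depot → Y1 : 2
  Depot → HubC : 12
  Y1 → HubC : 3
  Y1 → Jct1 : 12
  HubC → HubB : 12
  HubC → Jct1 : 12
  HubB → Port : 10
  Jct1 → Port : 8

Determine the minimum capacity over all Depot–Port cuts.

Augment Depot→Y1→Jct1→Port: bottleneck 2, flow now 2.
Augment Depot→HubC→HubB→Port: bottleneck 10, flow now 12.
Augment Depot→HubC→Jct1→Port: bottleneck 2, flow now 14.
No augmenting path remains; maximum flow = 14.
By max-flow min-cut, the minimum cut capacity equals the max flow.
In the residual graph, reachable from Depot: {Depot}.
Min-cut edges: Depot→Y1 (2), Depot→HubC (12); capacity 2 + 12 = 14.

14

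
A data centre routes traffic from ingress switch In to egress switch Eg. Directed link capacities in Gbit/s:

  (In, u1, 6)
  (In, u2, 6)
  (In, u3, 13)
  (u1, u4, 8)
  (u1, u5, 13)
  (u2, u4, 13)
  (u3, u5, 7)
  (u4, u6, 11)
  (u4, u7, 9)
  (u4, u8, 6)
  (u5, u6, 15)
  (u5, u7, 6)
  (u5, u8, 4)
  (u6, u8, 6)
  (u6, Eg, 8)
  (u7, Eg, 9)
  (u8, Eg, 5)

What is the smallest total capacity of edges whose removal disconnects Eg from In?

Augment In→u1→u4→u6→Eg: bottleneck 6, flow now 6.
Augment In→u2→u4→u6→Eg: bottleneck 2, flow now 8.
Augment In→u2→u4→u7→Eg: bottleneck 4, flow now 12.
Augment In→u3→u5→u7→Eg: bottleneck 5, flow now 17.
Augment In→u3→u5→u8→Eg: bottleneck 2, flow now 19.
No augmenting path remains; maximum flow = 19.
By max-flow min-cut, the minimum cut capacity equals the max flow.
In the residual graph, reachable from In: {In, u3}.
Min-cut edges: In→u1 (6), In→u2 (6), u3→u5 (7); capacity 6 + 6 + 7 = 19.

19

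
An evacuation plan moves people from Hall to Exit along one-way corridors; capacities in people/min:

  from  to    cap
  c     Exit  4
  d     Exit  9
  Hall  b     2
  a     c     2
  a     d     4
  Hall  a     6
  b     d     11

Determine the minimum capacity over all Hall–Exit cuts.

8

Augment Hall→a→c→Exit: bottleneck 2, flow now 2.
Augment Hall→a→d→Exit: bottleneck 4, flow now 6.
Augment Hall→b→d→Exit: bottleneck 2, flow now 8.
No augmenting path remains; maximum flow = 8.
By max-flow min-cut, the minimum cut capacity equals the max flow.
In the residual graph, reachable from Hall: {Hall}.
Min-cut edges: Hall→a (6), Hall→b (2); capacity 6 + 2 = 8.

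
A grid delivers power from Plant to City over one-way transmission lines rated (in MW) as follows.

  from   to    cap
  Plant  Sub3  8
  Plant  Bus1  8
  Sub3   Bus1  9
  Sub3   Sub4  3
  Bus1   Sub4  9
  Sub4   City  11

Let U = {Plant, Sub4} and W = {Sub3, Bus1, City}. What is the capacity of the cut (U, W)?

Edges leaving {Plant, Sub4}: Plant→Sub3 (8), Plant→Bus1 (8), Sub4→City (11).
Cut capacity = 8 + 8 + 11 = 27.

27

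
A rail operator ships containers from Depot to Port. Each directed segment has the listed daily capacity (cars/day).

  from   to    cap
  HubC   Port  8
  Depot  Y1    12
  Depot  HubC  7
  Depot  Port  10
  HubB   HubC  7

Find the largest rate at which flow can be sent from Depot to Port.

17

Augment Depot→Port: bottleneck 10, flow now 10.
Augment Depot→HubC→Port: bottleneck 7, flow now 17.
No augmenting path remains; maximum flow = 17.
In the residual graph, reachable from Depot: {Depot, Y1}.
Min-cut edges: Depot→HubC (7), Depot→Port (10); capacity 7 + 10 = 17.
This cut is saturated, so no flow can exceed 17.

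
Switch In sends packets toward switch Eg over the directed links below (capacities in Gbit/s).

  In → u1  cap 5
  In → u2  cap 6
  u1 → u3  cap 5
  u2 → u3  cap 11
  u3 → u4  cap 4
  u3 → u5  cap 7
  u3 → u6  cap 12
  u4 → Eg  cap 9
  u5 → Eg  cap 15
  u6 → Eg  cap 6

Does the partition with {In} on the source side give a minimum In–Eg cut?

Yes — it is a minimum cut (capacity 11).

Given cut capacity: 5 + 6 = 11.
Augment In→u1→u3→u4→Eg: bottleneck 4, flow now 4.
Augment In→u1→u3→u5→Eg: bottleneck 1, flow now 5.
Augment In→u2→u3→u5→Eg: bottleneck 6, flow now 11.
No augmenting path remains; maximum flow = 11.
Cut capacity 11 equals the max flow, so it is a minimum cut.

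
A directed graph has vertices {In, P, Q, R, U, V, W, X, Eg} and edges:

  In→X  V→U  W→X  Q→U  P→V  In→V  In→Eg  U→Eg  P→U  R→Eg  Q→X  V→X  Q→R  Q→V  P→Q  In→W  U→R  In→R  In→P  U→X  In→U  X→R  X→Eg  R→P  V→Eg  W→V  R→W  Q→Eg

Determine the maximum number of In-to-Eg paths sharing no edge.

Assign every edge capacity 1; by Menger, the answer equals the max flow.
Path In→Eg (+1); total 1.
Path In→R→Eg (+1); total 2.
Path In→U→Eg (+1); total 3.
Path In→V→Eg (+1); total 4.
Path In→X→Eg (+1); total 5.
Path In→P→Q→Eg (+1); total 6.
No residual In→Eg path; max flow = 6.
Certifying cut of size 6: {In→Eg, P→Q, R→Eg, U→Eg, V→Eg, X→Eg}.

6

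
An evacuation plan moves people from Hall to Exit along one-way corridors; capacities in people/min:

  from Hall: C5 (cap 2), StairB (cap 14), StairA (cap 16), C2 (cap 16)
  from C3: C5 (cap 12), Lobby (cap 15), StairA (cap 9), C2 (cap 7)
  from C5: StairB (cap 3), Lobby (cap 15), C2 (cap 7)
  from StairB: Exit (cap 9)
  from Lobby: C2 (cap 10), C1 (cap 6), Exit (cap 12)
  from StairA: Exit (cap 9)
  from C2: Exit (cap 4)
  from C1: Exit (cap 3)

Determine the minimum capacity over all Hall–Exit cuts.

24

Augment Hall→StairB→Exit: bottleneck 9, flow now 9.
Augment Hall→StairA→Exit: bottleneck 9, flow now 18.
Augment Hall→C2→Exit: bottleneck 4, flow now 22.
Augment Hall→C5→Lobby→Exit: bottleneck 2, flow now 24.
No augmenting path remains; maximum flow = 24.
By max-flow min-cut, the minimum cut capacity equals the max flow.
In the residual graph, reachable from Hall: {Hall, StairB, StairA, C2}.
Min-cut edges: Hall→C5 (2), StairB→Exit (9), StairA→Exit (9), C2→Exit (4); capacity 2 + 9 + 9 + 4 = 24.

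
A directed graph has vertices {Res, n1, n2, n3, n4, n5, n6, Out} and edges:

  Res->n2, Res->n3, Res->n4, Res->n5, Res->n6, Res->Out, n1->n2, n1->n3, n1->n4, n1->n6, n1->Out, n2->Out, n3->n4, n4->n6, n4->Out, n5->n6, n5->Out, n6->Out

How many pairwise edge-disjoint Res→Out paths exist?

5

Assign every edge capacity 1; by Menger, the answer equals the max flow.
Path Res→Out (+1); total 1.
Path Res→n2→Out (+1); total 2.
Path Res→n4→Out (+1); total 3.
Path Res→n5→Out (+1); total 4.
Path Res→n6→Out (+1); total 5.
No residual Res→Out path; max flow = 5.
Certifying cut of size 5: {Res→Out, Res→n2, Res→n5, n4→Out, n6→Out}.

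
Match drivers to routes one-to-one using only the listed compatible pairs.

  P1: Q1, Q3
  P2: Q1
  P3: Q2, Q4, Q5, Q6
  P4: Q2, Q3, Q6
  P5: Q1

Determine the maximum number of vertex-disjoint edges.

4

Unit-capacity flow: source→left, listed edges, right→sink; max matching = max flow.
Augmenting path P1→Q1 (+1); matched 1.
Augmenting path P3→Q2 (+1); matched 2.
Augmenting path P4→Q3 (+1); matched 3.
Augmenting path P2→Q1→P1→Q3→P4→Q6 (+1); matched 4.
No augmenting path remains; maximum matching = 4.
König certificate: {P1, P3, P4, Q1} is a vertex cover of size 4 (every listed pair touches it), so no matching can be larger.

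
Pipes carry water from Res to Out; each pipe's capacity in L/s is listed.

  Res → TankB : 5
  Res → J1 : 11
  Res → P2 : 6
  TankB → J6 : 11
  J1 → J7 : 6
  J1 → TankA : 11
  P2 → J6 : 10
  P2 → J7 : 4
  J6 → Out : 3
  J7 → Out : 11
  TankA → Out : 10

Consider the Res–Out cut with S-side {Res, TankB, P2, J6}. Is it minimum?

Given cut capacity: 11 + 4 + 3 = 18.
Augment Res→TankB→J6→Out: bottleneck 3, flow now 3.
Augment Res→J1→J7→Out: bottleneck 6, flow now 9.
Augment Res→J1→TankA→Out: bottleneck 5, flow now 14.
Augment Res→P2→J7→Out: bottleneck 4, flow now 18.
No augmenting path remains; maximum flow = 18.
Cut capacity 18 equals the max flow, so it is a minimum cut.

Yes — it is a minimum cut (capacity 18).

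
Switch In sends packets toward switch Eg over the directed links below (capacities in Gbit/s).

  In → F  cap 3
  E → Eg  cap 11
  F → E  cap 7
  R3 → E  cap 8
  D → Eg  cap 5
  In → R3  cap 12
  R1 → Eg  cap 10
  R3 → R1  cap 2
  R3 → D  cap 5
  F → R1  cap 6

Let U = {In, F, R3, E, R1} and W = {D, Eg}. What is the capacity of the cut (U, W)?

Edges leaving {In, F, R3, E, R1}: R3→D (5), E→Eg (11), R1→Eg (10).
Cut capacity = 5 + 11 + 10 = 26.

26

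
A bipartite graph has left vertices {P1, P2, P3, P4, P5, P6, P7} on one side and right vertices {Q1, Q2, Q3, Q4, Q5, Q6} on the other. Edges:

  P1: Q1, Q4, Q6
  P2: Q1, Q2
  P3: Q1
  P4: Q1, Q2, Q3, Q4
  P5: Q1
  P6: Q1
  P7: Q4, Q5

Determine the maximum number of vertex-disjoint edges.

5

Unit-capacity flow: source→left, listed edges, right→sink; max matching = max flow.
Augmenting path P1→Q1 (+1); matched 1.
Augmenting path P2→Q2 (+1); matched 2.
Augmenting path P4→Q3 (+1); matched 3.
Augmenting path P7→Q4 (+1); matched 4.
Augmenting path P3→Q1→P1→Q6 (+1); matched 5.
No augmenting path remains; maximum matching = 5.
König certificate: {P1, P2, P4, P7, Q1} is a vertex cover of size 5 (every listed pair touches it), so no matching can be larger.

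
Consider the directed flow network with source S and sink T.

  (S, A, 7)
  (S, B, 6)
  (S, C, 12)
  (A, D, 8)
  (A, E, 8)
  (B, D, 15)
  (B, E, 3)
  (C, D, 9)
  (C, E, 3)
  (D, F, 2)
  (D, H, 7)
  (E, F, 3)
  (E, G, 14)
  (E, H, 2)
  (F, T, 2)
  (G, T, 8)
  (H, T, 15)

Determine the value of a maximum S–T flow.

Augment S→A→D→F→T: bottleneck 2, flow now 2.
Augment S→A→D→H→T: bottleneck 5, flow now 7.
Augment S→B→D→H→T: bottleneck 2, flow now 9.
Augment S→B→E→G→T: bottleneck 3, flow now 12.
Augment S→C→E→G→T: bottleneck 3, flow now 15.
Augment S→B→D→A→E→G→T: bottleneck 1, flow now 16. (uses reverse residual edge)
Augment S→C→D→A→E→G→T: bottleneck 1, flow now 17. (uses reverse residual edge)
Augment S→C→D→A→E→H→T: bottleneck 2, flow now 19. (uses reverse residual edge)
No augmenting path remains; maximum flow = 19.
In the residual graph, reachable from S: {S, A, B, C, D, E, F, G}.
Min-cut edges: D→H (7), E→H (2), F→T (2), G→T (8); capacity 7 + 2 + 2 + 8 = 19.
This cut is saturated, so no flow can exceed 19.

19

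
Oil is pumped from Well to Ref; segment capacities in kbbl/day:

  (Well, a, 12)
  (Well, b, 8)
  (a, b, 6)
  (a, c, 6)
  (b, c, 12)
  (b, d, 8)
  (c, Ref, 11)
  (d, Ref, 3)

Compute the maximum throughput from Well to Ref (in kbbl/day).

Augment Well→a→c→Ref: bottleneck 6, flow now 6.
Augment Well→b→c→Ref: bottleneck 5, flow now 11.
Augment Well→b→d→Ref: bottleneck 3, flow now 14.
No augmenting path remains; maximum flow = 14.
In the residual graph, reachable from Well: {Well, a, b, c, d}.
Min-cut edges: c→Ref (11), d→Ref (3); capacity 11 + 3 = 14.
This cut is saturated, so no flow can exceed 14.

14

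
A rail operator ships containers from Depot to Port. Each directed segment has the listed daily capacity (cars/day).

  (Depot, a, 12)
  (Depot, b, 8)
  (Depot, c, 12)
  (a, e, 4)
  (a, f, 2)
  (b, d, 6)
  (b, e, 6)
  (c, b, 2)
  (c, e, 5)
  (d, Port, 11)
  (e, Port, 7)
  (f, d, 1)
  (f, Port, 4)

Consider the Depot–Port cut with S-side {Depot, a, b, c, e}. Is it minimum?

Given cut capacity: 2 + 6 + 7 = 15.
Augment Depot→a→e→Port: bottleneck 4, flow now 4.
Augment Depot→a→f→Port: bottleneck 2, flow now 6.
Augment Depot→b→d→Port: bottleneck 6, flow now 12.
Augment Depot→b→e→Port: bottleneck 2, flow now 14.
Augment Depot→c→e→Port: bottleneck 1, flow now 15.
No augmenting path remains; maximum flow = 15.
Cut capacity 15 equals the max flow, so it is a minimum cut.

Yes — it is a minimum cut (capacity 15).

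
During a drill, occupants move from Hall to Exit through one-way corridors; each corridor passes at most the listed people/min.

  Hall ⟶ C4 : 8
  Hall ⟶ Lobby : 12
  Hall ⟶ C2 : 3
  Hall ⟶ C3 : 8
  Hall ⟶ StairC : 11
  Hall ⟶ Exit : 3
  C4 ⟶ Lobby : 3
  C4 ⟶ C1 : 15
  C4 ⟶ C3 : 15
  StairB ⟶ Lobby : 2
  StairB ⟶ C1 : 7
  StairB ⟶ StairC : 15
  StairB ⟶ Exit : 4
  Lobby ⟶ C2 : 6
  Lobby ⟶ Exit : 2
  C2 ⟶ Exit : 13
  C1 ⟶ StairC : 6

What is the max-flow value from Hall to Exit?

Augment Hall→Exit: bottleneck 3, flow now 3.
Augment Hall→Lobby→Exit: bottleneck 2, flow now 5.
Augment Hall→C2→Exit: bottleneck 3, flow now 8.
Augment Hall→Lobby→C2→Exit: bottleneck 6, flow now 14.
No augmenting path remains; maximum flow = 14.
In the residual graph, reachable from Hall: {Hall, C4, Lobby, C1, C3, StairC}.
Min-cut edges: Hall→C2 (3), Hall→Exit (3), Lobby→C2 (6), Lobby→Exit (2); capacity 3 + 3 + 6 + 2 = 14.
This cut is saturated, so no flow can exceed 14.

14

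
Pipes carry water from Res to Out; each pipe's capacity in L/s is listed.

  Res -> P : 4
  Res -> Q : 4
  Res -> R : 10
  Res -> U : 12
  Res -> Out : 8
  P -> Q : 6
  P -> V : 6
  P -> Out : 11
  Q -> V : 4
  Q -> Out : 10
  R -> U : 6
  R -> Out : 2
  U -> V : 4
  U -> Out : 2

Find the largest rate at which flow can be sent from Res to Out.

Augment Res→Out: bottleneck 8, flow now 8.
Augment Res→P→Out: bottleneck 4, flow now 12.
Augment Res→Q→Out: bottleneck 4, flow now 16.
Augment Res→R→Out: bottleneck 2, flow now 18.
Augment Res→U→Out: bottleneck 2, flow now 20.
No augmenting path remains; maximum flow = 20.
In the residual graph, reachable from Res: {Res, R, U, V}.
Min-cut edges: Res→P (4), Res→Q (4), Res→Out (8), R→Out (2), U→Out (2); capacity 4 + 4 + 8 + 2 + 2 = 20.
This cut is saturated, so no flow can exceed 20.

20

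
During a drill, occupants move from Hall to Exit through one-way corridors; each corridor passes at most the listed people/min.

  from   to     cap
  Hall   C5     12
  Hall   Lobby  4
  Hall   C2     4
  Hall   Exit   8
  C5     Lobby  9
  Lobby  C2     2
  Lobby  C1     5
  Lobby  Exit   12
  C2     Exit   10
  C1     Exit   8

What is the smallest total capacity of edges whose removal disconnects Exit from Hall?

25

Augment Hall→Exit: bottleneck 8, flow now 8.
Augment Hall→Lobby→Exit: bottleneck 4, flow now 12.
Augment Hall→C2→Exit: bottleneck 4, flow now 16.
Augment Hall→C5→Lobby→Exit: bottleneck 8, flow now 24.
Augment Hall→C5→Lobby→C2→Exit: bottleneck 1, flow now 25.
No augmenting path remains; maximum flow = 25.
By max-flow min-cut, the minimum cut capacity equals the max flow.
In the residual graph, reachable from Hall: {Hall, C5}.
Min-cut edges: Hall→Lobby (4), Hall→C2 (4), Hall→Exit (8), C5→Lobby (9); capacity 4 + 4 + 8 + 9 = 25.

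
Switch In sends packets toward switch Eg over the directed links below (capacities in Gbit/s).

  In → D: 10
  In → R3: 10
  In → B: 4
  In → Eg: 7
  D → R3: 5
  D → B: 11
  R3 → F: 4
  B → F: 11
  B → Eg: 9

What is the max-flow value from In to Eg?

Augment In→Eg: bottleneck 7, flow now 7.
Augment In→B→Eg: bottleneck 4, flow now 11.
Augment In→D→B→Eg: bottleneck 5, flow now 16.
No augmenting path remains; maximum flow = 16.
In the residual graph, reachable from In: {In, D, R3, B, F}.
Min-cut edges: In→Eg (7), B→Eg (9); capacity 7 + 9 = 16.
This cut is saturated, so no flow can exceed 16.

16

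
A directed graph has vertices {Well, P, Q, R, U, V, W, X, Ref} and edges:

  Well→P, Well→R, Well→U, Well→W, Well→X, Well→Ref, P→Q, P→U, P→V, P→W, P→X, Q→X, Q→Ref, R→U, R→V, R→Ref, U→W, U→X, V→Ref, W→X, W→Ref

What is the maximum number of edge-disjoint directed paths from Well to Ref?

4

Assign every edge capacity 1; by Menger, the answer equals the max flow.
Path Well→Ref (+1); total 1.
Path Well→R→Ref (+1); total 2.
Path Well→W→Ref (+1); total 3.
Path Well→P→Q→Ref (+1); total 4.
No residual Well→Ref path; max flow = 4.
Certifying cut of size 4: {W→Ref, Well→P, Well→R, Well→Ref}.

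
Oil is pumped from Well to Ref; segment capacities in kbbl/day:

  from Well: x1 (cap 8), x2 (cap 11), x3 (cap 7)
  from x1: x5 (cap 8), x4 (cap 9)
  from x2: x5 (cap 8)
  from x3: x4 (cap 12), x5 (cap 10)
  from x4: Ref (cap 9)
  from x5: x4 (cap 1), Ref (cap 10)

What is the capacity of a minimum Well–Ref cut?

19

Augment Well→x1→x4→Ref: bottleneck 8, flow now 8.
Augment Well→x2→x5→Ref: bottleneck 8, flow now 16.
Augment Well→x3→x4→Ref: bottleneck 1, flow now 17.
Augment Well→x3→x5→Ref: bottleneck 2, flow now 19.
No augmenting path remains; maximum flow = 19.
By max-flow min-cut, the minimum cut capacity equals the max flow.
In the residual graph, reachable from Well: {Well, x1, x2, x3, x4, x5}.
Min-cut edges: x4→Ref (9), x5→Ref (10); capacity 9 + 10 = 19.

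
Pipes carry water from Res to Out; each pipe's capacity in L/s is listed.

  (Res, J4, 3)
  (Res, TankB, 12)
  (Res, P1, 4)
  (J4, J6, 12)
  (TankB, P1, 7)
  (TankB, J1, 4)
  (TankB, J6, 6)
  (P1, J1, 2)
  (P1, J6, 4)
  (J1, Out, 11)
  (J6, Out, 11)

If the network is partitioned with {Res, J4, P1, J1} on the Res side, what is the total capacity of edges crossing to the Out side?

Edges leaving {Res, J4, P1, J1}: Res→TankB (12), J4→J6 (12), P1→J6 (4), J1→Out (11).
Cut capacity = 12 + 12 + 4 + 11 = 39.

39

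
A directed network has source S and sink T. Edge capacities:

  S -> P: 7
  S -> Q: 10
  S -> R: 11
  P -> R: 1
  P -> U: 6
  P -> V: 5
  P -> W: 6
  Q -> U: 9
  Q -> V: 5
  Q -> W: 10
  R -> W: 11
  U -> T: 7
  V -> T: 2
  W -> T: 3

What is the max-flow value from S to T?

Augment S→P→U→T: bottleneck 6, flow now 6.
Augment S→P→V→T: bottleneck 1, flow now 7.
Augment S→Q→U→T: bottleneck 1, flow now 8.
Augment S→Q→V→T: bottleneck 1, flow now 9.
Augment S→Q→W→T: bottleneck 3, flow now 12.
No augmenting path remains; maximum flow = 12.
In the residual graph, reachable from S: {S, P, Q, R, U, V, W}.
Min-cut edges: U→T (7), V→T (2), W→T (3); capacity 7 + 2 + 3 = 12.
This cut is saturated, so no flow can exceed 12.

12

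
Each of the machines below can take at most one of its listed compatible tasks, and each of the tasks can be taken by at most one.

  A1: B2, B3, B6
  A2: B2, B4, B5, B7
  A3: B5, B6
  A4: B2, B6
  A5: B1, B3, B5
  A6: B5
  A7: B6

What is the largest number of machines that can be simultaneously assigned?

Unit-capacity flow: source→left, listed edges, right→sink; max matching = max flow.
Augmenting path A1→B2 (+1); matched 1.
Augmenting path A2→B4 (+1); matched 2.
Augmenting path A3→B5 (+1); matched 3.
Augmenting path A4→B6 (+1); matched 4.
Augmenting path A5→B1 (+1); matched 5.
Augmenting path A7→B6→A4→B2→A1→B3 (+1); matched 6.
No augmenting path remains; maximum matching = 6.
König certificate: {A1, A2, A4, A5, B5, B6} is a vertex cover of size 6 (every listed pair touches it), so no matching can be larger.

6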